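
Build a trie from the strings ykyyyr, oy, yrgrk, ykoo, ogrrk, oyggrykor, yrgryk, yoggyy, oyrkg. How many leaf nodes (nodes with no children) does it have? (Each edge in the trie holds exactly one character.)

Leaves are exactly the stored words that no other stored word extends.
Those words: "ogrrk", "oyggrykor", "oyrkg", "ykoo", "ykyyyr", "yoggyy", "yrgrk", "yrgryk"
Leaf count: 8

8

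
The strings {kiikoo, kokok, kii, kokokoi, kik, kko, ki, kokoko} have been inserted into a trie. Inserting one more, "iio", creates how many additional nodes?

Nothing in the trie begins with "i"; the whole of "iio" is new.
3 − 0 = 3 new nodes.

3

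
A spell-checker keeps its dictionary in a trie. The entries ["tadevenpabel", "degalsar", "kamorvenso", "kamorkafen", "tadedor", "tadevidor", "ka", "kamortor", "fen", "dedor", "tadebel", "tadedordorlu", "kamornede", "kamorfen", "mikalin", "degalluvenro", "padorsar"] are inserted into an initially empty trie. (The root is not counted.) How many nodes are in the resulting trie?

88

Insert word by word; a character creates a node only if that edge doesn't already exist:
  "tadevenpabel" → 12 new (t, a, d, e, v, e, n, p, a, b, e, l)
  "degalsar" → 8 new (d, e, g, a, l, s, a, r)
  "kamorvenso" → 10 new (k, a, m, o, r, v, e, n, s, o)
  "kamorkafen" → prefix "kamor" already present; 5 new (k, a, f, e, n)
  "tadedor" → prefix "tade" already present; 3 new (d, o, r)
  "tadevidor" → prefix "tadev" already present; 4 new (i, d, o, r)
  "ka" → prefix "ka" already present; 0 new (none)
  "kamortor" → prefix "kamor" already present; 3 new (t, o, r)
  "fen" → 3 new (f, e, n)
  "dedor" → prefix "de" already present; 3 new (d, o, r)
  "tadebel" → prefix "tade" already present; 3 new (b, e, l)
  "tadedordorlu" → prefix "tadedor" already present; 5 new (d, o, r, l, u)
  "kamornede" → prefix "kamor" already present; 4 new (n, e, d, e)
  "kamorfen" → prefix "kamor" already present; 3 new (f, e, n)
  "mikalin" → 7 new (m, i, k, a, l, i, n)
  "degalluvenro" → prefix "degal" already present; 7 new (l, u, v, e, n, r, o)
  "padorsar" → 8 new (p, a, d, o, r, s, a, r)
Total nodes = 12 + 8 + 10 + 5 + 3 + 4 + 0 + 3 + 3 + 3 + 3 + 5 + 4 + 3 + 7 + 7 + 8 = 88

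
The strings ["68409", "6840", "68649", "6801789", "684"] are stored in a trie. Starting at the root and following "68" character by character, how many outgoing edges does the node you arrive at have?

Walk "68" from the root, arriving at one node.
Characters that immediately follow "68" among the stored strings: {0, 4, 6}.
That node has 3 child edges.

3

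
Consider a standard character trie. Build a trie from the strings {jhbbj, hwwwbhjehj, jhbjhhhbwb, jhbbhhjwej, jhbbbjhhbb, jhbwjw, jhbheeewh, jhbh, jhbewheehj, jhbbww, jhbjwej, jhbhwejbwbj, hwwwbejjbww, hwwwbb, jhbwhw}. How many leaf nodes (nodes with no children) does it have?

14

A leaf is a node with no children — equivalently, the end of a word that is not a proper prefix of any other stored word.
Those words: "hwwwbb", "hwwwbejjbww", "hwwwbhjehj", "jhbbbjhhbb", "jhbbhhjwej", "jhbbj", "jhbbww", "jhbewheehj", "jhbheeewh", "jhbhwejbwbj", "jhbjhhhbwb", "jhbjwej", "jhbwhw", "jhbwjw"
Leaf count: 14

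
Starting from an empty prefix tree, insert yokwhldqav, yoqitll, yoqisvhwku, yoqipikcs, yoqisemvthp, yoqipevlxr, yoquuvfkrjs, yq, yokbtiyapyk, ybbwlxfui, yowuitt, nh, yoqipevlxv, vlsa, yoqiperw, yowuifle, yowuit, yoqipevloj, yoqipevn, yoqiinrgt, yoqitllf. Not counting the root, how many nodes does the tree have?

Count nodes per top-level branch (shared prefixes stored once):
  'n'-branch (nh): 2 nodes
  'v'-branch (vlsa): 4 nodes
  'y'-branch (ybbwlxfui, yokbtiyapyk, yokwhldqav, yoqiinrgt, yoqiperw, yoqipevloj, yoqipevlxr, yoqipevlxv, yoqipevn, yoqipikcs, yoqisemvthp, yoqisvhwku, yoqitll, yoqitllf, yoquuvfkrjs, yowuifle, yowuit, yowuitt, yq): 82 nodes
Sum: 88

88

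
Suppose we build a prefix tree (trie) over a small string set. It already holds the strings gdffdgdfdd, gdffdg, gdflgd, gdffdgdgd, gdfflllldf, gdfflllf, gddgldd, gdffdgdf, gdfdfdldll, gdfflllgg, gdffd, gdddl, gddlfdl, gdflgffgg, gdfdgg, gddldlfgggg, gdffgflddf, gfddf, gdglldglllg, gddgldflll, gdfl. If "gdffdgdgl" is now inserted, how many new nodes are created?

"gdffdgdg" is already a path in the trie; the remaining "l" must be added.
New nodes needed: |"gdffdgdgl"| − 8 = 9 − 8 = 1.

1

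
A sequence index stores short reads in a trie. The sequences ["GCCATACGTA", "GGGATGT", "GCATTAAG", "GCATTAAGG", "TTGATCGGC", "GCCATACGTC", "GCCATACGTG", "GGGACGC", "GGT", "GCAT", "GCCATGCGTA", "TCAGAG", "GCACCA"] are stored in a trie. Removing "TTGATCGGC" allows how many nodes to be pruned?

After clearing the end-marker at "TTGATCGGC", prune upward until reaching a node still needed by another word.
The suffix "TGATCGGC" (8 nodes) is used only by "TTGATCGGC"; the node for "T" still has the child "C", so pruning stops there.
Nodes removed: 8

8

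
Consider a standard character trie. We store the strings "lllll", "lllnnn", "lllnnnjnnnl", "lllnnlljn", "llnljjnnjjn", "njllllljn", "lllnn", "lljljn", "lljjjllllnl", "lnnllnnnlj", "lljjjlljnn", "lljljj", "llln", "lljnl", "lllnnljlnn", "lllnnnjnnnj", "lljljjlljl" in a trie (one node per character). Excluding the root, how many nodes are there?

71

Trace insertions, counting only characters that open a new branch:
  "lllll" → 5 new (l, l, l, l, l)
  "lllnnn" → prefix "lll" already present; 3 new (n, n, n)
  "lllnnnjnnnl" → prefix "lllnnn" already present; 5 new (j, n, n, n, l)
  "lllnnlljn" → prefix "lllnn" already present; 4 new (l, l, j, n)
  "llnljjnnjjn" → prefix "ll" already present; 9 new (n, l, j, j, n, n, j, j, n)
  "njllllljn" → 9 new (n, j, l, l, l, l, l, j, n)
  "lllnn" → prefix "lllnn" already present; 0 new (none)
  "lljljn" → prefix "ll" already present; 4 new (j, l, j, n)
  "lljjjllllnl" → prefix "llj" already present; 8 new (j, j, l, l, l, l, n, l)
  "lnnllnnnlj" → prefix "l" already present; 9 new (n, n, l, l, n, n, n, l, j)
  "lljjjlljnn" → prefix "lljjjll" already present; 3 new (j, n, n)
  "lljljj" → prefix "lljlj" already present; 1 new (j)
  "llln" → prefix "llln" already present; 0 new (none)
  "lljnl" → prefix "llj" already present; 2 new (n, l)
  "lllnnljlnn" → prefix "lllnnl" already present; 4 new (j, l, n, n)
  "lllnnnjnnnj" → prefix "lllnnnjnnn" already present; 1 new (j)
  "lljljjlljl" → prefix "lljljj" already present; 4 new (l, l, j, l)
Total nodes = 5 + 3 + 5 + 4 + 9 + 9 + 0 + 4 + 8 + 9 + 3 + 1 + 0 + 2 + 4 + 1 + 4 = 71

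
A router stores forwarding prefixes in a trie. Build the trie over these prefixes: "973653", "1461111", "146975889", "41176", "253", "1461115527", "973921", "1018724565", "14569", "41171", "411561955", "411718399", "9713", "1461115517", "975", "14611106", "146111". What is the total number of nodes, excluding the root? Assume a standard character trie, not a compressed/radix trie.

64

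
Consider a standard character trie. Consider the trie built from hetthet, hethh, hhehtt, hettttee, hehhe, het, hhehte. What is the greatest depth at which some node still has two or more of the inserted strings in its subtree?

Look for the deepest trie node that still has at least two words in its subtree.
e.g. "hhehte" and "hhehtt" share the prefix "hheht" of length 5; no pair shares a longer one.
Longest shared-prefix length: 5

5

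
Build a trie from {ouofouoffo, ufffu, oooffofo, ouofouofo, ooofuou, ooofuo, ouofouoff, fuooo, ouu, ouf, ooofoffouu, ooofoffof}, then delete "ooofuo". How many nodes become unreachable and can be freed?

A node on "ooofuo"'s path can go only if nothing else ends at it or branches off below it.
Every node on "ooofuo" is still needed (e.g. by "ooofuou"), so nothing is freed.
Nodes removed: 0

0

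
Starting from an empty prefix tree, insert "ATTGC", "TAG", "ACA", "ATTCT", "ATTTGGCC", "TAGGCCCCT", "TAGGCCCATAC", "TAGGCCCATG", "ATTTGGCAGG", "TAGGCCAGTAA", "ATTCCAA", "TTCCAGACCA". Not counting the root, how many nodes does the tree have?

Count nodes per top-level branch (shared prefixes stored once):
  'A'-branch (ACA, ATTCCAA, ATTCT, ATTGC, ATTTGGCAGG, ATTTGGCC): 20 nodes
  'T'-branch (TAG, TAGGCCAGTAA, TAGGCCCATAC, TAGGCCCATG, TAGGCCCCT, TTCCAGACCA): 28 nodes
Sum: 48

48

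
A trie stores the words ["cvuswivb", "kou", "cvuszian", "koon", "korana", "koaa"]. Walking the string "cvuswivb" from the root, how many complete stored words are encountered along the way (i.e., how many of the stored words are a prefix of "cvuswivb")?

1

Check each prefix of "cvuswivb" against the stored set — each match is an end-marker on the path.
Prefixes of the query that are stored words: "cvuswivb"
Count: 1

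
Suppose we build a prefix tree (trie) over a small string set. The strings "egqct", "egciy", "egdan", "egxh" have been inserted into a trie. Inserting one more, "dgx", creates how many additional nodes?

3

No existing word starts with "d", so every character of "dgx" needs a new node.
3 − 0 = 3 new nodes.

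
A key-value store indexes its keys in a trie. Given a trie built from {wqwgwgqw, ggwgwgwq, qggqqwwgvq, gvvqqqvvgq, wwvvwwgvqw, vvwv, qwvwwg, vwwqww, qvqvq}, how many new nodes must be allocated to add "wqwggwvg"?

4

"wqwg" is already a path in the trie; the remaining "gwvg" must be added.
Each of the 4 remaining characters creates one node.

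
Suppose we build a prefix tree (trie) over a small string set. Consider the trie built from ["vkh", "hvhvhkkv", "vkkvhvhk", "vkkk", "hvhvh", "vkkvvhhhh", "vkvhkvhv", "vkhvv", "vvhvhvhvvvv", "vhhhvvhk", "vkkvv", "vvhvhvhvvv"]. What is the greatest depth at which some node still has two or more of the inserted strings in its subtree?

Equivalently: take the maximum, over all pairs, of their longest common prefix length.
"vvhvhvhvvv" and "vvhvhvhvvvv" agree on "vvhvhvhvvv" (10 characters) before diverging; nothing deeper is shared.
Longest shared-prefix length: 10

10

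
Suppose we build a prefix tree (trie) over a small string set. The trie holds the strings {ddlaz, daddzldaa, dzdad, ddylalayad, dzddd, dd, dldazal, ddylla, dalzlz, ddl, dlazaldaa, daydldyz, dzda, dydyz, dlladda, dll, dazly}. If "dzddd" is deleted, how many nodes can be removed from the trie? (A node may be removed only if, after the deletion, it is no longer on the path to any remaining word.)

2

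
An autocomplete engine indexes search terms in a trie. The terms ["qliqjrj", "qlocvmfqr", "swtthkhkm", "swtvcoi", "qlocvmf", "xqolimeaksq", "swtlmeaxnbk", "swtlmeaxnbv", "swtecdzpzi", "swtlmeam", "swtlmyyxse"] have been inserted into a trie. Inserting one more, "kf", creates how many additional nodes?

2

No existing word starts with "k", so every character of "kf" needs a new node.
2 − 0 = 2 new nodes.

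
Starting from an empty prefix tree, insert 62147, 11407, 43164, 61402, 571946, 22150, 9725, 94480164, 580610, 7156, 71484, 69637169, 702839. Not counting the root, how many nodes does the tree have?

65

Count nodes per top-level branch (shared prefixes stored once):
  '1'-branch (11407): 5 nodes
  '2'-branch (22150): 5 nodes
  '4'-branch (43164): 5 nodes
  '5'-branch (571946, 580610): 11 nodes
  '6'-branch (61402, 62147, 69637169): 16 nodes
  '7'-branch (702839, 71484, 7156): 12 nodes
  '9'-branch (94480164, 9725): 11 nodes
Sum: 65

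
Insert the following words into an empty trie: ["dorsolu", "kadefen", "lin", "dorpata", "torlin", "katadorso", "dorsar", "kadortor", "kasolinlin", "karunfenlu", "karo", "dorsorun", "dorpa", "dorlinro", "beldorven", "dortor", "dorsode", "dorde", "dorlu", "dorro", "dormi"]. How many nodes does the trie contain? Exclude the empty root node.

Insert word by word; a character creates a node only if that edge doesn't already exist:
  "dorsolu" → 7 new (d, o, r, s, o, l, u)
  "kadefen" → 7 new (k, a, d, e, f, e, n)
  "lin" → 3 new (l, i, n)
  "dorpata" → prefix "dor" already present; 4 new (p, a, t, a)
  "torlin" → 6 new (t, o, r, l, i, n)
  "katadorso" → prefix "ka" already present; 7 new (t, a, d, o, r, s, o)
  "dorsar" → prefix "dors" already present; 2 new (a, r)
  "kadortor" → prefix "kad" already present; 5 new (o, r, t, o, r)
  "kasolinlin" → prefix "ka" already present; 8 new (s, o, l, i, n, l, i, n)
  "karunfenlu" → prefix "ka" already present; 8 new (r, u, n, f, e, n, l, u)
  "karo" → prefix "kar" already present; 1 new (o)
  "dorsorun" → prefix "dorso" already present; 3 new (r, u, n)
  "dorpa" → prefix "dorpa" already present; 0 new (none)
  "dorlinro" → prefix "dor" already present; 5 new (l, i, n, r, o)
  "beldorven" → 9 new (b, e, l, d, o, r, v, e, n)
  "dortor" → prefix "dor" already present; 3 new (t, o, r)
  "dorsode" → prefix "dorso" already present; 2 new (d, e)
  "dorde" → prefix "dor" already present; 2 new (d, e)
  "dorlu" → prefix "dorl" already present; 1 new (u)
  "dorro" → prefix "dor" already present; 2 new (r, o)
  "dormi" → prefix "dor" already present; 2 new (m, i)
Total nodes = 7 + 7 + 3 + 4 + 6 + 7 + 2 + 5 + 8 + 8 + 1 + 3 + 0 + 5 + 9 + 3 + 2 + 2 + 1 + 2 + 2 = 87

87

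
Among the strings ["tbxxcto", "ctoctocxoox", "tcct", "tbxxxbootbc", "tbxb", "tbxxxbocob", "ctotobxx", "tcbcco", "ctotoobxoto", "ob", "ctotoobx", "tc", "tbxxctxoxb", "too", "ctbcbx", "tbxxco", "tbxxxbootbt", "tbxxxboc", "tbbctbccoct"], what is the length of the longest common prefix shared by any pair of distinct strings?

The deepest shared node is where two words last agree before diverging.
e.g. "tbxxxbootbc" and "tbxxxbootbt" share the prefix "tbxxxbootb" of length 10; no pair shares a longer one.
Longest shared-prefix length: 10

10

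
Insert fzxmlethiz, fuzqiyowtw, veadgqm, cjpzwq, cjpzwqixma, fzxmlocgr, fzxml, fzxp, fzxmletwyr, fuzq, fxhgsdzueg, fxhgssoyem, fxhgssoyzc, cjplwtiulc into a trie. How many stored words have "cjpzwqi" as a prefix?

Traverse to the node for "cjpzwqi", then collect every word in that subtree.
Matches: "cjpzwqixma"
Count: 1

1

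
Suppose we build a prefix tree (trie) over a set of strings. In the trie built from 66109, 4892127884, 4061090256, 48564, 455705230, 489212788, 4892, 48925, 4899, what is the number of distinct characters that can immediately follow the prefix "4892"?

2

The children of the "4892" node are the distinct next characters among strings starting with "4892".
Characters that immediately follow "4892" among the stored strings: {1, 5}.
That node has 2 child edges.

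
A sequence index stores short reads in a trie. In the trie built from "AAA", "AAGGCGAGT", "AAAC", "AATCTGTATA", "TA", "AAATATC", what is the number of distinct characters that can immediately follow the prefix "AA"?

3

The children of the "AA" node are the distinct next characters among strings starting with "AA".
Characters that immediately follow "AA" among the stored strings: {A, G, T}.
That node has 3 child edges.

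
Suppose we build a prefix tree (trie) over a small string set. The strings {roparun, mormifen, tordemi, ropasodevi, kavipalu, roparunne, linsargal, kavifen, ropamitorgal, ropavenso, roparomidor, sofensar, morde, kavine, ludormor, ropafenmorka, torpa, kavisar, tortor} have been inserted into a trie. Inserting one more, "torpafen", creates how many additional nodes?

3

Walking "torpafen" from the root, the first 5 characters ("torpa") follow existing edges; "f" is the first miss.
New nodes needed: |"torpafen"| − 5 = 8 − 5 = 3.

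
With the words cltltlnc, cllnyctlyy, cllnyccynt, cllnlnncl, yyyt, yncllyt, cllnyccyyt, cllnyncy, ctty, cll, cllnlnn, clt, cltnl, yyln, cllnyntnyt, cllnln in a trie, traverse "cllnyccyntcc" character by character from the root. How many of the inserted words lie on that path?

Traverse "cllnyccyntcc" character by character; count nodes along the way that are marked as word ends.
Prefixes of the query that are stored words: "cll", "cllnyccynt"
Count: 2

2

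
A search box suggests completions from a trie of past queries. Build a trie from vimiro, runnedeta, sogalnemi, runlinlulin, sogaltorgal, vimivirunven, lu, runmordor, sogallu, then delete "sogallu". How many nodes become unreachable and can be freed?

Walk "sogallu" from the leaf back toward the root, removing each node that no remaining word uses.
The suffix "lu" (2 nodes) is used only by "sogallu"; the node for "sogal" still has the child "n", so pruning stops there.
Nodes removed: 2

2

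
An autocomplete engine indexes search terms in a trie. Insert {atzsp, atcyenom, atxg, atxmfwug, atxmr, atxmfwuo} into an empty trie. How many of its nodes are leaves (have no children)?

A leaf is a node with no children — equivalently, the end of a word that is not a proper prefix of any other stored word.
Those words: "atcyenom", "atxg", "atxmfwug", "atxmfwuo", "atxmr", "atzsp"
Leaf count: 6

6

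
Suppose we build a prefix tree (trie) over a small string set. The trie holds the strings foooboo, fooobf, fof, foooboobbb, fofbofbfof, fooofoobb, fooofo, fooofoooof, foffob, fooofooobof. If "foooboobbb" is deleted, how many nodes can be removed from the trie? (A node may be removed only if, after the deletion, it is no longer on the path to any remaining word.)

After clearing the end-marker at "foooboobbb", prune upward until reaching a node still needed by another word.
The suffix "bbb" (3 nodes) is used only by "foooboobbb"; "foooboo" is itself a stored word, so pruning stops there.
Nodes removed: 3

3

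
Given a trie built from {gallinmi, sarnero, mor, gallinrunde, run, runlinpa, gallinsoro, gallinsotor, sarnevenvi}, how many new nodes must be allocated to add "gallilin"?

3

"galli" is already a path in the trie; the remaining "lin" must be added.
Each of the 3 remaining characters creates one node.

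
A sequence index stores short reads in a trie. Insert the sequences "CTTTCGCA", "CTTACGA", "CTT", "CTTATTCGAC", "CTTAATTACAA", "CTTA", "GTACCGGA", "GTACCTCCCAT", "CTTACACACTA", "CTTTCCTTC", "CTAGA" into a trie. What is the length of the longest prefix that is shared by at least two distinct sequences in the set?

Equivalently: take the maximum, over all pairs, of their longest common prefix length.
"CTTACACACTA" and "CTTACGA" agree on "CTTAC" (5 characters) before diverging; nothing deeper is shared.
Longest shared-prefix length: 5

5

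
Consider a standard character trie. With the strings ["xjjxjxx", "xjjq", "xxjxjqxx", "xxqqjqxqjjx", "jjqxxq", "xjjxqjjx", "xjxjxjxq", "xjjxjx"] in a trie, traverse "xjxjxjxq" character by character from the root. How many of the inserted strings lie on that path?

Traverse "xjxjxjxq" character by character; count nodes along the way that are marked as word ends.
Prefixes of the query that are stored words: "xjxjxjxq"
Count: 1

1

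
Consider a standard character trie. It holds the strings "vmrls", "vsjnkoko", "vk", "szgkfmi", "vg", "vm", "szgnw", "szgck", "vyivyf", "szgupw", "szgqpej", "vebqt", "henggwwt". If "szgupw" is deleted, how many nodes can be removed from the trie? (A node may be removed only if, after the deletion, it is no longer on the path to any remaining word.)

3

After clearing the end-marker at "szgupw", prune upward until reaching a node still needed by another word.
The suffix "upw" (3 nodes) is used only by "szgupw"; the node for "szg" still has the child "k", so pruning stops there.
Nodes removed: 3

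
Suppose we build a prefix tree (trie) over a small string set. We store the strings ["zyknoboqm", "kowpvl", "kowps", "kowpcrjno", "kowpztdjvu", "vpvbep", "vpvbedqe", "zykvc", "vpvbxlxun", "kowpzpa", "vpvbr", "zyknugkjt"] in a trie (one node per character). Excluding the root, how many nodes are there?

51

Count nodes per top-level branch (shared prefixes stored once):
  'k'-branch (kowpcrjno, kowps, kowpvl, kowpzpa, kowpztdjvu): 20 nodes
  'v'-branch (vpvbedqe, vpvbep, vpvbr, vpvbxlxun): 15 nodes
  'z'-branch (zyknoboqm, zyknugkjt, zykvc): 16 nodes
Sum: 51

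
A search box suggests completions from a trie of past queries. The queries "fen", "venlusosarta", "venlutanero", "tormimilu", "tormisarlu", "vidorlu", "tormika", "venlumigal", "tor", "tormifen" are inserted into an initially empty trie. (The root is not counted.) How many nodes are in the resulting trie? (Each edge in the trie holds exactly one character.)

For each word, the new-node count is its length minus the longest prefix already in the trie:
  "fen" → 3 new (f, e, n)
  "venlusosarta" → 12 new (v, e, n, l, u, s, o, s, a, r, t, a)
  "venlutanero" → prefix "venlu" already present; 6 new (t, a, n, e, r, o)
  "tormimilu" → 9 new (t, o, r, m, i, m, i, l, u)
  "tormisarlu" → prefix "tormi" already present; 5 new (s, a, r, l, u)
  "vidorlu" → prefix "v" already present; 6 new (i, d, o, r, l, u)
  "tormika" → prefix "tormi" already present; 2 new (k, a)
  "venlumigal" → prefix "venlu" already present; 5 new (m, i, g, a, l)
  "tor" → prefix "tor" already present; 0 new (none)
  "tormifen" → prefix "tormi" already present; 3 new (f, e, n)
Total nodes = 3 + 12 + 6 + 9 + 5 + 6 + 2 + 5 + 0 + 3 = 51

51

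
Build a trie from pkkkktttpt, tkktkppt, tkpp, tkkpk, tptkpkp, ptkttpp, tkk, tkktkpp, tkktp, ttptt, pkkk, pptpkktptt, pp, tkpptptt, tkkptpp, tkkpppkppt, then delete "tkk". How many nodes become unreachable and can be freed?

0

A node on "tkk"'s path can go only if nothing else ends at it or branches off below it.
Every node on "tkk" is still needed (e.g. by "tkktkppt"), so nothing is freed.
Nodes removed: 0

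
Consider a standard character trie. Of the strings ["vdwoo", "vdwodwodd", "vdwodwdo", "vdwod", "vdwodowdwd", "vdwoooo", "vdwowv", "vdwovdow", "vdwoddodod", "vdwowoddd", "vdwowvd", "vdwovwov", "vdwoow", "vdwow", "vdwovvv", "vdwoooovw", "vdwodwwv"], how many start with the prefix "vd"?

Walk to "vd"; the words in its subtree are exactly those with that prefix.
Matches: "vdwod", "vdwoddodod", "vdwodowdwd", "vdwodwdo", "vdwodwodd", "vdwodwwv", "vdwoo", "vdwoooo", "vdwoooovw", "vdwoow", "vdwovdow", "vdwovvv", "vdwovwov", "vdwow", "vdwowoddd", "vdwowv", "vdwowvd"
Count: 17

17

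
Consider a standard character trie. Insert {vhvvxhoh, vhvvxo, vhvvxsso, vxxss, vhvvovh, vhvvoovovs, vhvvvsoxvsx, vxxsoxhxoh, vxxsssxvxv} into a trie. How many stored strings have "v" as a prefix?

9

Walk to "v"; the words in its subtree are exactly those with that prefix.
Matches: "vhvvoovovs", "vhvvovh", "vhvvvsoxvsx", "vhvvxhoh", "vhvvxo", "vhvvxsso", "vxxsoxhxoh", "vxxss", "vxxsssxvxv"
Count: 9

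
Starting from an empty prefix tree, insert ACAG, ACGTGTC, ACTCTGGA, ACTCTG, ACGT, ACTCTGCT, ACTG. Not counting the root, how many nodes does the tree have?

For each word, the new-node count is its length minus the longest prefix already in the trie:
  "ACAG" → 4 new (A, C, A, G)
  "ACGTGTC" → prefix "AC" already present; 5 new (G, T, G, T, C)
  "ACTCTGGA" → prefix "AC" already present; 6 new (T, C, T, G, G, A)
  "ACTCTG" → prefix "ACTCTG" already present; 0 new (none)
  "ACGT" → prefix "ACGT" already present; 0 new (none)
  "ACTCTGCT" → prefix "ACTCTG" already present; 2 new (C, T)
  "ACTG" → prefix "ACT" already present; 1 new (G)
Total nodes = 4 + 5 + 6 + 0 + 0 + 2 + 1 = 18

18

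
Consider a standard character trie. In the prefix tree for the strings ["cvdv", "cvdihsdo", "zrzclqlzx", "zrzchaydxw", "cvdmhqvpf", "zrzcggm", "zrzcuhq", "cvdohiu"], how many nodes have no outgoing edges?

8

Leaves are exactly the stored words that no other stored word extends.
Those words: "cvdihsdo", "cvdmhqvpf", "cvdohiu", "cvdv", "zrzcggm", "zrzchaydxw", "zrzclqlzx", "zrzcuhq"
Leaf count: 8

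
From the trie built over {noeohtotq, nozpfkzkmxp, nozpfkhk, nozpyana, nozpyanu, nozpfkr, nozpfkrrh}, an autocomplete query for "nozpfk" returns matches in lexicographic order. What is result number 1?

nozpfkhk

Filter for "nozpfk…" and sort: "nozpfkhk", "nozpfkr", "nozpfkrrh", "nozpfkzkmxp"
The 1st is nozpfkhk.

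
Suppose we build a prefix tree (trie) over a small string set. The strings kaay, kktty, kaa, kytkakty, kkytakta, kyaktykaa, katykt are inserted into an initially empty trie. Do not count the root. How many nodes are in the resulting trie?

32

Insert word by word; a character creates a node only if that edge doesn't already exist:
  "kaay" → 4 new (k, a, a, y)
  "kktty" → prefix "k" already present; 4 new (k, t, t, y)
  "kaa" → prefix "kaa" already present; 0 new (none)
  "kytkakty" → prefix "k" already present; 7 new (y, t, k, a, k, t, y)
  "kkytakta" → prefix "kk" already present; 6 new (y, t, a, k, t, a)
  "kyaktykaa" → prefix "ky" already present; 7 new (a, k, t, y, k, a, a)
  "katykt" → prefix "ka" already present; 4 new (t, y, k, t)
Total nodes = 4 + 4 + 0 + 7 + 6 + 7 + 4 = 32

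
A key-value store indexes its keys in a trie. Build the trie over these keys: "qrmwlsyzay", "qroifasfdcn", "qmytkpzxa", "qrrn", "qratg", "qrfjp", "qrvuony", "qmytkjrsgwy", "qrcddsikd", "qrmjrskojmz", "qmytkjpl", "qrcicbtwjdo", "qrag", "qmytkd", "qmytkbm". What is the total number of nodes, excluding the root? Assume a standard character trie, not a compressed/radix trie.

Trace insertions, counting only characters that open a new branch:
  "qrmwlsyzay" → 10 new (q, r, m, w, l, s, y, z, a, y)
  "qroifasfdcn" → prefix "qr" already present; 9 new (o, i, f, a, s, f, d, c, n)
  "qmytkpzxa" → prefix "q" already present; 8 new (m, y, t, k, p, z, x, a)
  "qrrn" → prefix "qr" already present; 2 new (r, n)
  "qratg" → prefix "qr" already present; 3 new (a, t, g)
  "qrfjp" → prefix "qr" already present; 3 new (f, j, p)
  "qrvuony" → prefix "qr" already present; 5 new (v, u, o, n, y)
  "qmytkjrsgwy" → prefix "qmytk" already present; 6 new (j, r, s, g, w, y)
  "qrcddsikd" → prefix "qr" already present; 7 new (c, d, d, s, i, k, d)
  "qrmjrskojmz" → prefix "qrm" already present; 8 new (j, r, s, k, o, j, m, z)
  "qmytkjpl" → prefix "qmytkj" already present; 2 new (p, l)
  "qrcicbtwjdo" → prefix "qrc" already present; 8 new (i, c, b, t, w, j, d, o)
  "qrag" → prefix "qra" already present; 1 new (g)
  "qmytkd" → prefix "qmytk" already present; 1 new (d)
  "qmytkbm" → prefix "qmytk" already present; 2 new (b, m)
Total nodes = 10 + 9 + 8 + 2 + 3 + 3 + 5 + 6 + 7 + 8 + 2 + 8 + 1 + 1 + 2 = 75

75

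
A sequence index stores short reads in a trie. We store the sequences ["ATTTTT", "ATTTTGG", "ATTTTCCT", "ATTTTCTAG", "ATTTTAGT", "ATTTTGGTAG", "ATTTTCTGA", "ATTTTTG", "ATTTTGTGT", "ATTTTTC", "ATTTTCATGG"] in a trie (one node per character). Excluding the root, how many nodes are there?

Insert word by word; a character creates a node only if that edge doesn't already exist:
  "ATTTTT" → 6 new (A, T, T, T, T, T)
  "ATTTTGG" → prefix "ATTTT" already present; 2 new (G, G)
  "ATTTTCCT" → prefix "ATTTT" already present; 3 new (C, C, T)
  "ATTTTCTAG" → prefix "ATTTTC" already present; 3 new (T, A, G)
  "ATTTTAGT" → prefix "ATTTT" already present; 3 new (A, G, T)
  "ATTTTGGTAG" → prefix "ATTTTGG" already present; 3 new (T, A, G)
  "ATTTTCTGA" → prefix "ATTTTCT" already present; 2 new (G, A)
  "ATTTTTG" → prefix "ATTTTT" already present; 1 new (G)
  "ATTTTGTGT" → prefix "ATTTTG" already present; 3 new (T, G, T)
  "ATTTTTC" → prefix "ATTTTT" already present; 1 new (C)
  "ATTTTCATGG" → prefix "ATTTTC" already present; 4 new (A, T, G, G)
Total nodes = 6 + 2 + 3 + 3 + 3 + 3 + 2 + 1 + 3 + 1 + 4 = 31

31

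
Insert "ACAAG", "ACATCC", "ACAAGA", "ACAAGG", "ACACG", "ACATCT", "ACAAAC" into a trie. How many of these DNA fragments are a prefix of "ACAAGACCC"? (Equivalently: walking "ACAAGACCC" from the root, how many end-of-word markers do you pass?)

Traverse "ACAAGACCC" character by character; count nodes along the way that are marked as word ends.
Prefixes of the query that are stored words: "ACAAG", "ACAAGA"
Count: 2

2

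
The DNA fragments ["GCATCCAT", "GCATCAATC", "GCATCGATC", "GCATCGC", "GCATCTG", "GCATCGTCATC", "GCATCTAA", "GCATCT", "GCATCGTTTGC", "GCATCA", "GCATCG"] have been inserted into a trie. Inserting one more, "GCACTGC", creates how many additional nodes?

4

"GCA" is already a path in the trie; the remaining "CTGC" must be added.
New nodes needed: |"GCACTGC"| − 3 = 7 − 3 = 4.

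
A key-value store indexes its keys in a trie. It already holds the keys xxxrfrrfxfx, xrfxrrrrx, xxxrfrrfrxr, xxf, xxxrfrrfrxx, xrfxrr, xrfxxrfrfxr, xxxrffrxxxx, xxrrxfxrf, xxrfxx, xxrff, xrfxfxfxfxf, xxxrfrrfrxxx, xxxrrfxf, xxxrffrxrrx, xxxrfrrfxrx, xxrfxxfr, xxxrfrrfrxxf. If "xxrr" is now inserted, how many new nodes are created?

0

Every character of "xxrr" already lies on an existing path (it is a prefix of some stored word).
No new nodes are needed: 0.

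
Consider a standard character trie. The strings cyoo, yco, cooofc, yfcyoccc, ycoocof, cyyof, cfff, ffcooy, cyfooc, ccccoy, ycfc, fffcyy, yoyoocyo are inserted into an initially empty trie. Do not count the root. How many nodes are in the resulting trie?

57

Count nodes per top-level branch (shared prefixes stored once):
  'c'-branch (ccccoy, cfff, cooofc, cyfooc, cyoo, cyyof): 24 nodes
  'f'-branch (ffcooy, fffcyy): 10 nodes
  'y'-branch (ycfc, yco, ycoocof, yfcyoccc, yoyoocyo): 23 nodes
Sum: 57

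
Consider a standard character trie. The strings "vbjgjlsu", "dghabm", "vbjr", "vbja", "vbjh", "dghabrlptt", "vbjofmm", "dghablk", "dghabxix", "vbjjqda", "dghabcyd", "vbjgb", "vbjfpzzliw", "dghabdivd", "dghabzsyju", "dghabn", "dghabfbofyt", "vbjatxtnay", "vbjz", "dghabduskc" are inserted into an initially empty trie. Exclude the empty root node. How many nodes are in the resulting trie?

73

Count nodes per top-level branch (shared prefixes stored once):
  'd'-branch (dghabcyd, dghabdivd, dghabduskc, dghabfbofyt, dghablk, dghabm, dghabn, dghabrlptt, dghabxix, dghabzsyju): 39 nodes
  'v'-branch (vbja, vbjatxtnay, vbjfpzzliw, vbjgb, vbjgjlsu, vbjh, vbjjqda, vbjofmm, vbjr, vbjz): 34 nodes
Sum: 73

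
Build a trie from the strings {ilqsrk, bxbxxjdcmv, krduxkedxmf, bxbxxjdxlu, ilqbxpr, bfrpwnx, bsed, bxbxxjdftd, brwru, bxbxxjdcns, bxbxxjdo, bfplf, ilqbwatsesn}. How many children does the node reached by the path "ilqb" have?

Follow the path "ilqb" to its node, then look at its outgoing edges.
Distinct next characters after "ilqb": w, x.
That node has 2 child edges.

2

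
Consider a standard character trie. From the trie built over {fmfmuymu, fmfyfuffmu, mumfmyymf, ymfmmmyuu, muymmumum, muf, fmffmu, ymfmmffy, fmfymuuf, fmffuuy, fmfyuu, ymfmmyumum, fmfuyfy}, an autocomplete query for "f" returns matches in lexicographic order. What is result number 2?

Filter for "f…" and sort: "fmffmu", "fmffuuy", "fmfmuymu", "fmfuyfy", "fmfyfuffmu", "fmfymuuf", "fmfyuu"
The 2nd is fmffuuy.

fmffuuy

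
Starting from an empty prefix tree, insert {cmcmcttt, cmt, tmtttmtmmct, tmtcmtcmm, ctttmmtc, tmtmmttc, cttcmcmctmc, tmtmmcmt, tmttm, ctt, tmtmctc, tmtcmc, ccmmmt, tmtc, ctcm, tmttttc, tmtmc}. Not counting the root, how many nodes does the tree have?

63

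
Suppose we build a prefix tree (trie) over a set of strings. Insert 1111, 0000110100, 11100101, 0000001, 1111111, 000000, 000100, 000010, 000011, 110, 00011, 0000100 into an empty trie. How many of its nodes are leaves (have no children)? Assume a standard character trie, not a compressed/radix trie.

Leaves are exactly the stored words that no other stored word extends.
Those words: "0000001", "0000100", "0000110100", "000100", "00011", "110", "11100101", "1111111"
Leaf count: 8

8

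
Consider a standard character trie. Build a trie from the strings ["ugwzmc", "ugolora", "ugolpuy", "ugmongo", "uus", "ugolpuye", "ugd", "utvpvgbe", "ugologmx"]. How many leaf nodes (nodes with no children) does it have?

8

A leaf is a node with no children — equivalently, the end of a word that is not a proper prefix of any other stored word.
Those words: "ugd", "ugmongo", "ugologmx", "ugolora", "ugolpuye", "ugwzmc", "utvpvgbe", "uus"
Leaf count: 8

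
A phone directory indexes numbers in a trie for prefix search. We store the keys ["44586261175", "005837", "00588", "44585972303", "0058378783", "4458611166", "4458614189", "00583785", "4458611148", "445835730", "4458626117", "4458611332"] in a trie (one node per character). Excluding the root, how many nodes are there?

49

Count nodes per top-level branch (shared prefixes stored once):
  '0'-branch (005837, 00583785, 0058378783, 00588): 12 nodes
  '4'-branch (445835730, 44585972303, 4458611148, 4458611166, 4458611332, 4458614189, 4458626117, 44586261175): 37 nodes
Sum: 49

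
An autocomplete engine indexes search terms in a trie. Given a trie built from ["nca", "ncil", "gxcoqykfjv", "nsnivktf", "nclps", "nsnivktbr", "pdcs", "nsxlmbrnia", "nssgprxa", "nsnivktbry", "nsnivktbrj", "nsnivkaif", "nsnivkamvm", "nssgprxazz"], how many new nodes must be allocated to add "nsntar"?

3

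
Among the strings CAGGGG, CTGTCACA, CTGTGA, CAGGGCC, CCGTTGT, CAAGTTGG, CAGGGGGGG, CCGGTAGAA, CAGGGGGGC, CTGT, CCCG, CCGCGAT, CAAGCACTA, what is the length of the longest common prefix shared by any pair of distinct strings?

Equivalently: take the maximum, over all pairs, of their longest common prefix length.
"CAGGGGGGC" and "CAGGGGGGG" agree on "CAGGGGGG" (8 characters) before diverging; nothing deeper is shared.
Longest shared-prefix length: 8

8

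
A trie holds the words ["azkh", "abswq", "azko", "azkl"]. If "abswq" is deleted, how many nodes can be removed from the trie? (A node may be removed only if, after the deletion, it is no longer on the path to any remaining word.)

4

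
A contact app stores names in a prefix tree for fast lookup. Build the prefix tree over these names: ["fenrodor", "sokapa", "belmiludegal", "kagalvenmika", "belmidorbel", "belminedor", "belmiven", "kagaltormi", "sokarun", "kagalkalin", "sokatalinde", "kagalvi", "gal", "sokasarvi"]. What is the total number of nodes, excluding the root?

Insert word by word; a character creates a node only if that edge doesn't already exist:
  "fenrodor" → 8 new (f, e, n, r, o, d, o, r)
  "sokapa" → 6 new (s, o, k, a, p, a)
  "belmiludegal" → 12 new (b, e, l, m, i, l, u, d, e, g, a, l)
  "kagalvenmika" → 12 new (k, a, g, a, l, v, e, n, m, i, k, a)
  "belmidorbel" → prefix "belmi" already present; 6 new (d, o, r, b, e, l)
  "belminedor" → prefix "belmi" already present; 5 new (n, e, d, o, r)
  "belmiven" → prefix "belmi" already present; 3 new (v, e, n)
  "kagaltormi" → prefix "kagal" already present; 5 new (t, o, r, m, i)
  "sokarun" → prefix "soka" already present; 3 new (r, u, n)
  "kagalkalin" → prefix "kagal" already present; 5 new (k, a, l, i, n)
  "sokatalinde" → prefix "soka" already present; 7 new (t, a, l, i, n, d, e)
  "kagalvi" → prefix "kagalv" already present; 1 new (i)
  "gal" → 3 new (g, a, l)
  "sokasarvi" → prefix "soka" already present; 5 new (s, a, r, v, i)
Total nodes = 8 + 6 + 12 + 12 + 6 + 5 + 3 + 5 + 3 + 5 + 7 + 1 + 3 + 5 = 81

81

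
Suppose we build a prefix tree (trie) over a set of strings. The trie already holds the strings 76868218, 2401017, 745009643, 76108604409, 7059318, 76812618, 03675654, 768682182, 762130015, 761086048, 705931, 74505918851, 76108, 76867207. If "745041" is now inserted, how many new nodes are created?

2

Walking "745041" from the root, the first 4 characters ("7450") follow existing edges; "4" is the first miss.
So 6 − 4 = 2 new nodes.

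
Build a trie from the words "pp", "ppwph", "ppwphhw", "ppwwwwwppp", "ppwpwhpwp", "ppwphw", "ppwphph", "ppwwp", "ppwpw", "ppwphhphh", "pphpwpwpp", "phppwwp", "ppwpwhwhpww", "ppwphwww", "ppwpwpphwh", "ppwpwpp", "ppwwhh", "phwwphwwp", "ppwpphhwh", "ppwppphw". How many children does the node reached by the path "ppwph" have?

The children of the "ppwph" node are the distinct next characters among strings starting with "ppwph".
Characters that immediately follow "ppwph" among the stored strings: {h, p, w}.
That node has 3 child edges.

3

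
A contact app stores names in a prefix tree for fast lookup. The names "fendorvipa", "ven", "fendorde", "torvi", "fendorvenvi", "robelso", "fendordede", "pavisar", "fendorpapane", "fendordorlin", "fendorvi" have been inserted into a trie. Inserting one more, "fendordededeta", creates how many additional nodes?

4

Walking "fendordededeta" from the root, the first 10 characters ("fendordede") follow existing edges; "d" is the first miss.
New nodes needed: |"fendordededeta"| − 10 = 14 − 10 = 4.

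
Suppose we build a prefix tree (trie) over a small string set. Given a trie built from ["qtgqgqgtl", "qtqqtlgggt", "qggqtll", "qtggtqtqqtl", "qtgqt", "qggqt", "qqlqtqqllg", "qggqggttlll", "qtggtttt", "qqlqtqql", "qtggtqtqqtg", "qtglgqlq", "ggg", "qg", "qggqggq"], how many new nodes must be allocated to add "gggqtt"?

3

The longest prefix of "gggqtt" already in the trie is "ggg" (length 3).
So 6 − 3 = 3 new nodes.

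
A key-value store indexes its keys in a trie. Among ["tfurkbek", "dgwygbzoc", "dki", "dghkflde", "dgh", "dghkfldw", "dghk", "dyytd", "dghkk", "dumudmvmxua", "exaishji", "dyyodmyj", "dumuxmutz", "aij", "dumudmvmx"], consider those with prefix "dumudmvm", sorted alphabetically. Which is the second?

dumudmvmxua

Words with prefix "dumudmvm", in lexicographic order: "dumudmvmx", "dumudmvmxua"
Position 2: dumudmvmxua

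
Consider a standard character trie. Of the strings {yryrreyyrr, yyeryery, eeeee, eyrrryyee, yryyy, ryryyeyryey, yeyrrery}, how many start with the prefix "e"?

Walk to "e"; the words in its subtree are exactly those with that prefix.
Matches: "eeeee", "eyrrryyee"
Count: 2

2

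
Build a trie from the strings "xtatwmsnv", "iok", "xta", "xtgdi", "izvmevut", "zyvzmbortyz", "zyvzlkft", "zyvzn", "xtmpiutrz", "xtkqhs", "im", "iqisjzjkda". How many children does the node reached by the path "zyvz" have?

3

Follow the path "zyvz" to its node, then look at its outgoing edges.
Distinct next characters after "zyvz": l, m, n.
That node has 3 child edges.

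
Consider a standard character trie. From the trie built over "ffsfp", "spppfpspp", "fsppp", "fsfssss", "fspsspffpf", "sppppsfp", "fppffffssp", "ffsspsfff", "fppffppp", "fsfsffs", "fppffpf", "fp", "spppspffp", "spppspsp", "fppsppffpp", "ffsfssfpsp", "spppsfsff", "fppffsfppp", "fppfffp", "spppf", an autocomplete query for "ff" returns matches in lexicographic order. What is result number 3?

ffsspsfff

Filter for "ff…" and sort: "ffsfp", "ffsfssfpsp", "ffsspsfff"
Position 3: ffsspsfff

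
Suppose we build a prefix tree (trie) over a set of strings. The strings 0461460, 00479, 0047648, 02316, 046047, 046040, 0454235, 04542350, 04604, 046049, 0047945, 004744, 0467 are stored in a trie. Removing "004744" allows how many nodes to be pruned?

2

Walk "004744" from the leaf back toward the root, removing each node that no remaining word uses.
The suffix "44" (2 nodes) is used only by "004744"; the node for "0047" still has the child "9", so pruning stops there.
Nodes removed: 2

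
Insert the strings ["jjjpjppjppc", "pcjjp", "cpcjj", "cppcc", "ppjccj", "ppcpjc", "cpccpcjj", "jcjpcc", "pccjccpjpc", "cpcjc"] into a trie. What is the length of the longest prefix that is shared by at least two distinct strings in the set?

Equivalently: take the maximum, over all pairs, of their longest common prefix length.
e.g. "cpcjc" and "cpcjj" share the prefix "cpcj" of length 4; no pair shares a longer one.
Longest shared-prefix length: 4

4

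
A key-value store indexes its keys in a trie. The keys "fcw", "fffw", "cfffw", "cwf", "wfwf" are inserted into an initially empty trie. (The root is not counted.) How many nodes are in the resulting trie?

17

Trace insertions, counting only characters that open a new branch:
  "fcw" → 3 new (f, c, w)
  "fffw" → prefix "f" already present; 3 new (f, f, w)
  "cfffw" → 5 new (c, f, f, f, w)
  "cwf" → prefix "c" already present; 2 new (w, f)
  "wfwf" → 4 new (w, f, w, f)
Total nodes = 3 + 3 + 5 + 2 + 4 = 17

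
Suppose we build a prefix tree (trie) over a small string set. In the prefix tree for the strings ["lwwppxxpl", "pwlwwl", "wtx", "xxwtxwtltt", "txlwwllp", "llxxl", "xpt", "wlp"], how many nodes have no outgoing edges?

Leaves are exactly the stored words that no other stored word extends.
Those words: "llxxl", "lwwppxxpl", "pwlwwl", "txlwwllp", "wlp", "wtx", "xpt", "xxwtxwtltt"
Leaf count: 8

8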